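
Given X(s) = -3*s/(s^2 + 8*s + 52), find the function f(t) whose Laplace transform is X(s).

Complete the square in the denominator: s^2 + 8*s + 52 = (s + 4)^2 + 6^2.
Split the numerator to match: -3*s = -3·(s + 4) + 2·6.
Invert each term: -3·(s + 4)/((s + 4)^2 + 36) ↔ -3e^(-4t)cos(6t); 2·6/((s + 4)^2 + 36) ↔ 2e^(-4t)sin(6t).

f(t) = 2*exp(-4*t)*sin(6*t) - 3*exp(-4*t)*cos(6*t)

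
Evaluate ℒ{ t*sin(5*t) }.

L{sin(5t)} = 5/(s^2 + 25).
Then apply L{t·g(t)} = -d/ds[H(s)] with H(s) = 5/(s^2 + 25):
differentiating 1 time and applying the sign gives 10*s/(s^2 + 25)^2.

10*s/(s^2 + 25)^2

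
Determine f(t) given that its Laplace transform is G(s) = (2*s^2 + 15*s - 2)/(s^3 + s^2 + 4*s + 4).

f(t) = 5*sin(2*t) + 5*cos(2*t) - 3*exp(-t)

Factor the denominator: s^3 + s^2 + 4*s + 4 = (s + 1)*(s^2 + 4).
Partial fraction decomposition gives [-3/(s + 1)] + [5*s/(s^2 + 4)] + [10/(s^2 + 4)].
Invert each term: -3/(s + 1) ↔ -3e^(-t); 5·s/(s^2 + 4) ↔ 5cos(2t); 5·2/(s^2 + 4) ↔ 5sin(2t).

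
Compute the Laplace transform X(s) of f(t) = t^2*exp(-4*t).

X(s) = 2/(s + 4)^3

L{e^(-4t)} = 1/(s + 4).
Then apply L{t^2·g(t)} = (-1)^2 d^2/ds^2[G(s)] with G(s) = 1/(s + 4):
differentiating 2 times and applying the sign gives 2/(s + 4)^3.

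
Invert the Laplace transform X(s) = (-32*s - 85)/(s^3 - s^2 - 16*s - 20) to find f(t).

f(t) = 3*t*exp(-2*t) - 5*exp(5*t) + 5*exp(-2*t)

Factor the denominator: s^3 - s^2 - 16*s - 20 = (s - 5)*(s + 2)^2.
Partial fraction decomposition gives [5/(s + 2)] + [3/(s + 2)^2] + [-5/(s - 5)].
Invert each term: 5/(s + 2) ↔ 5e^(-2t); 3/(s + 2)^2 ↔ 3t·e^(-2t); -5/(s - 5) ↔ -5e^(5t).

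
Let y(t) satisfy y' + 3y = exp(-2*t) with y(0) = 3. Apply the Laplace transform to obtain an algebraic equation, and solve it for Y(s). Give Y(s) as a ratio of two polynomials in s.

Y(s) = (3*s + 7)/(s^2 + 5*s + 6)

Apply the Laplace transform to the equation.
With L{y'} = sY - y(0) = sY - 3: the LHS transforms to (s + 3)Y - (3).
The right side is L{exp(-2*t)} = 1/(s + 2).
So (s + 3)Y = 1/(s + 2) + (3).
Isolate Y and clear denominators.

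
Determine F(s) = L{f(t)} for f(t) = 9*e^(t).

L{9} = 9/s.
By the first shifting theorem, multiplying by e^(t) replaces s with s - 1.

F(s) = 9/(s - 1)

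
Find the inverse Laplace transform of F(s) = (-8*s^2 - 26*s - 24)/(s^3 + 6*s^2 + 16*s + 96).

Factor the denominator: s^3 + 6*s^2 + 16*s + 96 = (s + 6)*(s^2 + 16).
Partial fraction decomposition gives [-3/(s + 6)] + [-5*s/(s^2 + 16)] + [4/(s^2 + 16)].
Invert each term: -3/(s + 6) ↔ -3e^(-6t); -5·s/(s^2 + 16) ↔ -5cos(4t); 1·4/(s^2 + 16) ↔ sin(4t).

sin(4*t) - 5*cos(4*t) - 3*exp(-6*t)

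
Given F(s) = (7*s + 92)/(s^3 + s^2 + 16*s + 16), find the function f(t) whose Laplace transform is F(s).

Factor the denominator: s^3 + s^2 + 16*s + 16 = (s + 1)*(s^2 + 16).
Partial fraction decomposition gives [5/(s + 1)] + [-5*s/(s^2 + 16)] + [12/(s^2 + 16)].
Invert each term: 5/(s + 1) ↔ 5e^(-t); -5·s/(s^2 + 16) ↔ -5cos(4t); 3·4/(s^2 + 16) ↔ 3sin(4t).

f(t) = 3*sin(4*t) - 5*cos(4*t) + 5*exp(-t)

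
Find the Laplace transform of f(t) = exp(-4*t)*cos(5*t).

L{cos(5t)} = s/(s^2 + 25).
By the first shifting theorem, multiplying by e^(-4t) replaces s with s + 4.

(s + 4)/((s + 4)^2 + 25)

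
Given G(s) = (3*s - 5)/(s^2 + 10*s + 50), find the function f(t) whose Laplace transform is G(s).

Complete the square in the denominator: s^2 + 10*s + 50 = (s + 5)^2 + 5^2.
Split the numerator to match: 3*s - 5 = 3·(s + 5) - 4·5.
Invert each term: 3·(s + 5)/((s + 5)^2 + 25) ↔ 3e^(-5t)cos(5t); -4·5/((s + 5)^2 + 25) ↔ -4e^(-5t)sin(5t).

f(t) = -4*exp(-5*t)*sin(5*t) + 3*exp(-5*t)*cos(5*t)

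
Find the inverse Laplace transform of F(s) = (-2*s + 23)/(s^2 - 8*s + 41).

3*exp(4*t)*sin(5*t) - 2*exp(4*t)*cos(5*t)

Complete the square in the denominator: s^2 - 8*s + 41 = (s - 4)^2 + 5^2.
Split the numerator to match: -2*s + 23 = -2·(s - 4) + 3·5.
Invert each term: -2·(s - 4)/((s - 4)^2 + 25) ↔ -2e^(4t)cos(5t); 3·5/((s - 4)^2 + 25) ↔ 3e^(4t)sin(5t).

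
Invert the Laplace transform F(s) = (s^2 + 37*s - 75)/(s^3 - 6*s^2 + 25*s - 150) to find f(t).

f(t) = 3*exp(6*t) + 5*sin(5*t) - 2*cos(5*t)

Factor the denominator: s^3 - 6*s^2 + 25*s - 150 = (s - 6)*(s^2 + 25).
Partial fraction decomposition gives [3/(s - 6)] + [-2*s/(s^2 + 25)] + [25/(s^2 + 25)].
Invert each term: 3/(s - 6) ↔ 3e^(6t); -2·s/(s^2 + 25) ↔ -2cos(5t); 5·5/(s^2 + 25) ↔ 5sin(5t).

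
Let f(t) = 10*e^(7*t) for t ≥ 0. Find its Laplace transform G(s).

G(s) = 10/(s - 7)

L{10} = 10/s.
By the first shifting theorem, multiplying by e^(7t) replaces s with s - 7.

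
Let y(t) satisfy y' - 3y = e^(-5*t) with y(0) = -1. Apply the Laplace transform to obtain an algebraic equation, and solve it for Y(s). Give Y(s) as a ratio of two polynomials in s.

Y(s) = (-s - 4)/(s^2 + 2*s - 15)

Take the Laplace transform of both sides.
With L{y'} = sY - y(0) = sY - (-1): the LHS transforms to (s - 3)Y - (-1).
The right side is L{e^(-5*t)} = 1/(s + 5).
So (s - 3)Y = 1/(s + 5) + (-1).
Solve for Y(s) and write it as one ratio of polynomials.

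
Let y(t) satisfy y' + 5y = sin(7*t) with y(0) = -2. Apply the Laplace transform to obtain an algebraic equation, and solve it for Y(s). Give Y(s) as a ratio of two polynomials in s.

Transform both sides with L{·}.
The derivative rules (L{y'} = sY - y(0) = sY - (-2)) turn the left side into (s + 5)Y - (-2).
The right side is L{sin(7*t)} = 7/(s^2 + 49).
So (s + 5)Y = 7/(s^2 + 49) + (-2).
Divide through and combine into a single rational function.

Y(s) = (-2*s^2 - 91)/(s^3 + 5*s^2 + 49*s + 245)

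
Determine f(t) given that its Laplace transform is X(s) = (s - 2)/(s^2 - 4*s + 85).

f(t) = exp(2*t)*cos(9*t)

Rewrite the denominator: s^2 - 4*s + 85 = (s - 2)^2 + 81.
The form in (s - 2) signals a first-shifting-theorem factor e^(2t).
Since L{cos(9t)} = s/(s^2 + 81), the inverse is e^(2*t)*cos(9*t).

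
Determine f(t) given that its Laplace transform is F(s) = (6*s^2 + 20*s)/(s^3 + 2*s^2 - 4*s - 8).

Factor the denominator: s^3 + 2*s^2 - 4*s - 8 = (s - 2)*(s + 2)^2.
Partial fraction decomposition gives [2/(s + 2)] + [4/(s + 2)^2] + [4/(s - 2)].
Invert each term: 2/(s + 2) ↔ 2e^(-2t); 4/(s + 2)^2 ↔ 4t·e^(-2t); 4/(s - 2) ↔ 4e^(2t).

f(t) = 4*t*exp(-2*t) + 4*exp(2*t) + 2*exp(-2*t)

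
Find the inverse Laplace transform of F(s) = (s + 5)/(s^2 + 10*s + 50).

exp(-5*t)*cos(5*t)

Rewrite the denominator: s^2 + 10*s + 50 = (s + 5)^2 + 25.
The form in (s + 5) signals a first-shifting-theorem factor e^(-5t).
Since L{cos(5t)} = s/(s^2 + 25), the inverse is exp(-5*t)*cos(5*t).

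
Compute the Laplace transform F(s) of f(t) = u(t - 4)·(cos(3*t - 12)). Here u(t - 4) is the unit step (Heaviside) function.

F(s) = s*exp(-4*s)/(s^2 + 9)

By the second shifting theorem, L{u(t - c)·g(t - c)} = e^(-cs)·G(s) with c = 4 and G(s) = L{g(t)}.
L{cos(3t)} = s/(s^2 + 9).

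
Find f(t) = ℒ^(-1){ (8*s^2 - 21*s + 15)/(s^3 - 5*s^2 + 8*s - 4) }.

Factor the denominator: s^3 - 5*s^2 + 8*s - 4 = (s - 2)^2*(s - 1).
Partial fraction decomposition gives [6/(s - 2)] + [5/(s - 2)^2] + [2/(s - 1)].
Invert each term: 6/(s - 2) ↔ 6e^(2t); 5/(s - 2)^2 ↔ 5t·e^(2t); 2/(s - 1) ↔ 2e^(t).

f(t) = 5*t*exp(2*t) + 6*exp(2*t) + 2*exp(t)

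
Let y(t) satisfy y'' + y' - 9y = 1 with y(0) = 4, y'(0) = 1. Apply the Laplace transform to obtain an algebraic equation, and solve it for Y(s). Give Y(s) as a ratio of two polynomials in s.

Laplace-transform each side.
With L{y''} = s^2 Y - s·y(0) - y'(0) and L{y'} = sY - y(0), with y(0) = 4, y'(0) = 1: the LHS transforms to (s^2 + s - 9)Y - (4*s + 5).
The right side is L{1} = 1/s.
So (s^2 + s - 9)Y = 1/s + (4*s + 5).
Divide through and combine into a single rational function.

Y(s) = (4*s^2 + 5*s + 1)/(s^3 + s^2 - 9*s)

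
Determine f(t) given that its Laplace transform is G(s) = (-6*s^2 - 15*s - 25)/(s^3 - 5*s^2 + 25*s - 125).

f(t) = -5*exp(5*t) - 4*sin(5*t) - cos(5*t)

Factor the denominator: s^3 - 5*s^2 + 25*s - 125 = (s - 5)*(s^2 + 25).
Partial fraction decomposition gives [-5/(s - 5)] + [-s/(s^2 + 25)] + [-20/(s^2 + 25)].
Invert each term: -5/(s - 5) ↔ -5e^(5t); -1·s/(s^2 + 25) ↔ -cos(5t); -4·5/(s^2 + 25) ↔ -4sin(5t).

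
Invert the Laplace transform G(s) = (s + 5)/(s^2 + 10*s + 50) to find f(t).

f(t) = exp(-5*t)*cos(5*t)

Rewrite the denominator: s^2 + 10*s + 50 = (s + 5)^2 + 25.
The form in (s + 5) signals a first-shifting-theorem factor e^(-5t).
Since L{cos(5t)} = s/(s^2 + 25), the inverse is e^(-5*t)*cos(5*t).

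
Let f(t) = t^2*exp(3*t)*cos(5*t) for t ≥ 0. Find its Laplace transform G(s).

L{cos(5t)} = s/(s^2 + 25).
Multiplying by e^(3t) shifts s → s - 3, so L{exp(3*t)*cos(5*t)} = (s - 3)/((s - 3)^2 + 25).
Then apply L{t^2·g(t)} = (-1)^2 d^2/ds^2[H(s)] with H(s) = (s - 3)/((s - 3)^2 + 25):
differentiating 2 times and applying the sign gives 2*(s - 3)*(s^2 - 6*s - 66)/(s^2 - 6*s + 34)^3.

G(s) = 2*(s - 3)*(s^2 - 6*s - 66)/(s^2 - 6*s + 34)^3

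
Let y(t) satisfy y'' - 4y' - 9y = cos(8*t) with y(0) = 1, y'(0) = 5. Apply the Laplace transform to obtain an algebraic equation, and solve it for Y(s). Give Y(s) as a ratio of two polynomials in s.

Y(s) = (s^3 + s^2 + 65*s + 64)/(s^4 - 4*s^3 + 55*s^2 - 256*s - 576)

Laplace-transform each side.
Using L{y''} = s^2 Y - s·y(0) - y'(0) and L{y'} = sY - y(0), with y(0) = 1, y'(0) = 5, the left side becomes (s^2 - 4*s - 9)Y - (s + 1).
The right side is L{cos(8*t)} = s/(s^2 + 64).
So (s^2 - 4*s - 9)Y = s/(s^2 + 64) + (s + 1).
Isolate Y and clear denominators.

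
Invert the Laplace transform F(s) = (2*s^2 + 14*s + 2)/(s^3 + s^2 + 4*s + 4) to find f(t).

Factor the denominator: s^3 + s^2 + 4*s + 4 = (s + 1)*(s^2 + 4).
Partial fraction decomposition gives [-2/(s + 1)] + [4*s/(s^2 + 4)] + [10/(s^2 + 4)].
Invert each term: -2/(s + 1) ↔ -2e^(-t); 4·s/(s^2 + 4) ↔ 4cos(2t); 5·2/(s^2 + 4) ↔ 5sin(2t).

f(t) = 5*sin(2*t) + 4*cos(2*t) - 2*exp(-t)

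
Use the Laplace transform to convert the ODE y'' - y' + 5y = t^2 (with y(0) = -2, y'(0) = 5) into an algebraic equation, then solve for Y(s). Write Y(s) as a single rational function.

Y(s) = (-2*s^4 + 7*s^3 + 2)/(s^5 - s^4 + 5*s^3)

Laplace-transform each side.
The derivative rules (L{y''} = s^2 Y - s·y(0) - y'(0) and L{y'} = sY - y(0), with y(0) = -2, y'(0) = 5) turn the left side into (s^2 - s + 5)Y - (-2*s + 7).
The right side is L{t^2} = 2/s^3.
So (s^2 - s + 5)Y = 2/s^3 + (-2*s + 7).
Divide through and combine into a single rational function.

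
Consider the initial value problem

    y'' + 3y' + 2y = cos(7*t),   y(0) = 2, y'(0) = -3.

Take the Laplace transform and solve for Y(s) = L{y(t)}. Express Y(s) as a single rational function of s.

Take the Laplace transform of both sides.
Using L{y''} = s^2 Y - s·y(0) - y'(0) and L{y'} = sY - y(0), with y(0) = 2, y'(0) = -3, the left side becomes (s^2 + 3*s + 2)Y - (2*s + 3).
The right side is L{cos(7*t)} = s/(s^2 + 49).
So (s^2 + 3*s + 2)Y = s/(s^2 + 49) + (2*s + 3).
Solve for Y(s) and write it as one ratio of polynomials.

Y(s) = (2*s^3 + 3*s^2 + 99*s + 147)/(s^4 + 3*s^3 + 51*s^2 + 147*s + 98)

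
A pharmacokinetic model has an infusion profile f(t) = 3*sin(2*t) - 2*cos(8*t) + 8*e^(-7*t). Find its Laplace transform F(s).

F(s) = -2*s/(s^2 + 64) + 6/(s^2 + 4) + 8/(s + 7)

The transform is linear, so treat each term independently.
(8)·[L{e^(-7t)} = 1/(s + 7)]; (-2)·[L{cos(8t)} = s/(s^2 + 64)]; (3)·[L{sin(2t)} = 2/(s^2 + 4)].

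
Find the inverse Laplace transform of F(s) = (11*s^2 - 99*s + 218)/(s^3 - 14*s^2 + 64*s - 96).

Factor the denominator: s^3 - 14*s^2 + 64*s - 96 = (s - 6)*(s - 4)^2.
Partial fraction decomposition gives [6/(s - 4)] + [(s - 4)^(-2)] + [5/(s - 6)].
Invert each term: 6/(s - 4) ↔ 6e^(4t); 1/(s - 4)^2 ↔ t·e^(4t); 5/(s - 6) ↔ 5e^(6t).

t*exp(4*t) + 5*exp(6*t) + 6*exp(4*t)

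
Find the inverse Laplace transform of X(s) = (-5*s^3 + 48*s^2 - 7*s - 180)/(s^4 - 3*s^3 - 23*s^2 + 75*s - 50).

3*exp(5*t) + 2*exp(2*t) - 6*exp(t) - 4*exp(-5*t)

Factor the denominator: s^4 - 3*s^3 - 23*s^2 + 75*s - 50 = (s - 5)*(s - 2)*(s - 1)*(s + 5).
Partial fraction decomposition gives [3/(s - 5)] + [2/(s - 2)] + [-6/(s - 1)] + [-4/(s + 5)].
Invert each term: 3/(s - 5) ↔ 3e^(5t); 2/(s - 2) ↔ 2e^(2t); -6/(s - 1) ↔ -6e^(t); -4/(s + 5) ↔ -4e^(-5t).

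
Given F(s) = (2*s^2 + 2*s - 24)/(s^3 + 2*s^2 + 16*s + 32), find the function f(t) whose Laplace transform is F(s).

Factor the denominator: s^3 + 2*s^2 + 16*s + 32 = (s + 2)*(s^2 + 16).
Partial fraction decomposition gives [-1/(s + 2)] + [3*s/(s^2 + 16)] + [-4/(s^2 + 16)].
Invert each term: -1/(s + 2) ↔ -e^(-2t); 3·s/(s^2 + 16) ↔ 3cos(4t); -1·4/(s^2 + 16) ↔ -sin(4t).

f(t) = -sin(4*t) + 3*cos(4*t) - exp(-2*t)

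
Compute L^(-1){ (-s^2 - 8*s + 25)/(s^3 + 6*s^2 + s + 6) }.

Factor the denominator: s^3 + 6*s^2 + s + 6 = (s + 6)*(s^2 + 1).
Partial fraction decomposition gives [1/(s + 6)] + [-2*s/(s^2 + 1)] + [4/(s^2 + 1)].
Invert each term: 1/(s + 6) ↔ e^(-6t); -2·s/(s^2 + 1) ↔ -2cos(t); 4·1/(s^2 + 1) ↔ 4sin(t).

4*sin(t) - 2*cos(t) + exp(-6*t)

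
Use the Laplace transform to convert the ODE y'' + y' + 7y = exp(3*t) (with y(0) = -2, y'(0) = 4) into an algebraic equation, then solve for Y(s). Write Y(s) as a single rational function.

Laplace-transform each side.
Using L{y''} = s^2 Y - s·y(0) - y'(0) and L{y'} = sY - y(0), with y(0) = -2, y'(0) = 4, the left side becomes (s^2 + s + 7)Y - (-2*s + 2).
The right side is L{exp(3*t)} = 1/(s - 3).
So (s^2 + s + 7)Y = 1/(s - 3) + (-2*s + 2).
Solve for Y(s) and write it as one ratio of polynomials.

Y(s) = (-2*s^2 + 8*s - 5)/(s^3 - 2*s^2 + 4*s - 21)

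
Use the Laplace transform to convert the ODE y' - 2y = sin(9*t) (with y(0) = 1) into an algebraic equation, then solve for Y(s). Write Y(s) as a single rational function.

Take the Laplace transform of both sides.
Using L{y'} = sY - y(0) = sY - 1, the left side becomes (s - 2)Y - (1).
The right side is L{sin(9*t)} = 9/(s^2 + 81).
So (s - 2)Y = 9/(s^2 + 81) + (1).
Isolate Y and clear denominators.

Y(s) = (s^2 + 90)/(s^3 - 2*s^2 + 81*s - 162)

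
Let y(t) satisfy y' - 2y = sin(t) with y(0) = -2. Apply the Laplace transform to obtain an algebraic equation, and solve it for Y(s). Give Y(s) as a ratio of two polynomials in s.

Y(s) = (-2*s^2 - 1)/(s^3 - 2*s^2 + s - 2)

Apply the Laplace transform to the equation.
The derivative rules (L{y'} = sY - y(0) = sY - (-2)) turn the left side into (s - 2)Y - (-2).
The right side is L{sin(t)} = 1/(s^2 + 1).
So (s - 2)Y = 1/(s^2 + 1) + (-2).
Solve for Y(s) and write it as one ratio of polynomials.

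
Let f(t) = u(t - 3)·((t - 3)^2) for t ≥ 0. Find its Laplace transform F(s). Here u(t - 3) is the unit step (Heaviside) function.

By the second shifting theorem, L{u(t - c)·g(t - c)} = e^(-cs)·G(s) with c = 3 and G(s) = L{g(t)}.
L{t^2} = 2!/s^3 = 2/s^3.

F(s) = 2*exp(-3*s)/s^3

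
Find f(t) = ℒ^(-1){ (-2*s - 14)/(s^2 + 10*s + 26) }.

Complete the square in the denominator: s^2 + 10*s + 26 = (s + 5)^2 + 1^2.
Split the numerator to match: -2*s - 14 = -2·(s + 5) - 4·1.
Invert each term: -2·(s + 5)/((s + 5)^2 + 1) ↔ -2e^(-5t)cos(t); -4·1/((s + 5)^2 + 1) ↔ -4e^(-5t)sin(t).

f(t) = -4*exp(-5*t)*sin(t) - 2*exp(-5*t)*cos(t)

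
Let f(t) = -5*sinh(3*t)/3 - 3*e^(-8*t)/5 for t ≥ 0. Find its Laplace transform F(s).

By linearity of the Laplace transform, transform each term separately.
(-5/3)·[L{sinh(3t)} = 3/(s^2 - 9)]; (-3/5)·[L{e^(-8t)} = 1/(s + 8)].

F(s) = -5/(s^2 - 9) - 3/(5*(s + 8))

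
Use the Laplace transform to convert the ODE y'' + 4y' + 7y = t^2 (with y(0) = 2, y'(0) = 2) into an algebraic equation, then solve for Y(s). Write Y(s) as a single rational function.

Y(s) = (2*s^4 + 10*s^3 + 2)/(s^5 + 4*s^4 + 7*s^3)

Apply the Laplace transform to the equation.
With L{y''} = s^2 Y - s·y(0) - y'(0) and L{y'} = sY - y(0), with y(0) = 2, y'(0) = 2: the LHS transforms to (s^2 + 4*s + 7)Y - (2*s + 10).
The right side is L{t^2} = 2/s^3.
So (s^2 + 4*s + 7)Y = 2/s^3 + (2*s + 10).
Divide through and combine into a single rational function.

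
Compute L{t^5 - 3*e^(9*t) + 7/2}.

By linearity of the Laplace transform, transform each term separately.
(-3)·[L{e^(9t)} = 1/(s - 9)]; L{t^5} = 5!/s^6 = 120/s^6; L{7/2} = (7/2)/s.

-3/(s - 9) + 7/(2*s) + 120/s^6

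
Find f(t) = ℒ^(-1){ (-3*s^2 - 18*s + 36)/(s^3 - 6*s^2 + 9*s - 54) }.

Factor the denominator: s^3 - 6*s^2 + 9*s - 54 = (s - 6)*(s^2 + 9).
Partial fraction decomposition gives [-4/(s - 6)] + [s/(s^2 + 9)] + [-12/(s^2 + 9)].
Invert each term: -4/(s - 6) ↔ -4e^(6t); 1·s/(s^2 + 9) ↔ cos(3t); -4·3/(s^2 + 9) ↔ -4sin(3t).

f(t) = -4*exp(6*t) - 4*sin(3*t) + cos(3*t)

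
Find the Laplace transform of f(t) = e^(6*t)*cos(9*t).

(s - 6)/((s - 6)^2 + 81)

L{cos(9t)} = s/(s^2 + 81).
By the first shifting theorem, multiplying by e^(6t) replaces s with s - 6.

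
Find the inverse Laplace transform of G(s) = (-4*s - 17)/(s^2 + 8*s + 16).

-t*exp(-4*t) - 4*exp(-4*t)

Factor the denominator: s^2 + 8*s + 16 = (s + 4)^2.
Partial fraction decomposition gives [-4/(s + 4)] + [-1/(s + 4)^2].
Invert each term: -4/(s + 4) ↔ -4e^(-4t); -1/(s + 4)^2 ↔ -t·e^(-4t).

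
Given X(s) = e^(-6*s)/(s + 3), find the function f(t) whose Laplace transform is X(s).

f(t) = Heaviside(t - 6)*(exp(-3*t + 18))

The factor e^(-6s) signals a time shift by c = 6 (second shifting theorem).
L{e^(-3t)} = 1/(s + 3), so L^-1{1/(s + 3)} = e^(-3*t).
Hence the inverse is u(t - 6) times that function evaluated at t - 6.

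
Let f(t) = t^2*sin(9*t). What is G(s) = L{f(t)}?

L{sin(9t)} = 9/(s^2 + 81).
Then apply L{t^2·g(t)} = (-1)^2 d^2/ds^2[H(s)] with H(s) = 9/(s^2 + 81):
differentiating 2 times and applying the sign gives 54*(s^2 - 27)/(s^2 + 81)^3.

G(s) = 54*(s^2 - 27)/(s^2 + 81)^3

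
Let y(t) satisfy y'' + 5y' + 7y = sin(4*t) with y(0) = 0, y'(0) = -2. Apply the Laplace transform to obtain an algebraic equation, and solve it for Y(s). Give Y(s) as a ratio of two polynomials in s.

Y(s) = (-2*s^2 - 28)/(s^4 + 5*s^3 + 23*s^2 + 80*s + 112)

Take the Laplace transform of both sides.
The derivative rules (L{y''} = s^2 Y - s·y(0) - y'(0) and L{y'} = sY - y(0), with y(0) = 0, y'(0) = -2) turn the left side into (s^2 + 5*s + 7)Y - (-2).
The right side is L{sin(4*t)} = 4/(s^2 + 16).
So (s^2 + 5*s + 7)Y = 4/(s^2 + 16) + (-2).
Divide through and combine into a single rational function.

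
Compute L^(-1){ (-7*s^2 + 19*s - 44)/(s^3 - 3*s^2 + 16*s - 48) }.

-2*exp(3*t) + sin(4*t) - 5*cos(4*t)

Factor the denominator: s^3 - 3*s^2 + 16*s - 48 = (s - 3)*(s^2 + 16).
Partial fraction decomposition gives [-2/(s - 3)] + [-5*s/(s^2 + 16)] + [4/(s^2 + 16)].
Invert each term: -2/(s - 3) ↔ -2e^(3t); -5·s/(s^2 + 16) ↔ -5cos(4t); 1·4/(s^2 + 16) ↔ sin(4t).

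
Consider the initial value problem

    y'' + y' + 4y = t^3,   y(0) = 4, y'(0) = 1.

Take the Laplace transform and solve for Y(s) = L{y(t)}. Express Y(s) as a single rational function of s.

Y(s) = (4*s^5 + 5*s^4 + 6)/(s^6 + s^5 + 4*s^4)

Take the Laplace transform of both sides.
With L{y''} = s^2 Y - s·y(0) - y'(0) and L{y'} = sY - y(0), with y(0) = 4, y'(0) = 1: the LHS transforms to (s^2 + s + 4)Y - (4*s + 5).
The right side is L{t^3} = 6/s^4.
So (s^2 + s + 4)Y = 6/s^4 + (4*s + 5).
Divide through and combine into a single rational function.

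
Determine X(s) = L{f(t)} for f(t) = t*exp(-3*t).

L{e^(-3t)} = 1/(s + 3).
Then apply L{t·g(t)} = -d/ds[G(s)] with G(s) = 1/(s + 3):
differentiating 1 time and applying the sign gives (s + 3)^(-2).

X(s) = (s + 3)^(-2)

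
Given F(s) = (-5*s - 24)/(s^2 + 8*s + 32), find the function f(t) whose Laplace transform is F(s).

Complete the square in the denominator: s^2 + 8*s + 32 = (s + 4)^2 + 4^2.
Split the numerator to match: -5*s - 24 = -5·(s + 4) - 1·4.
Invert each term: -5·(s + 4)/((s + 4)^2 + 16) ↔ -5e^(-4t)cos(4t); -1·4/((s + 4)^2 + 16) ↔ -e^(-4t)sin(4t).

f(t) = -exp(-4*t)*sin(4*t) - 5*exp(-4*t)*cos(4*t)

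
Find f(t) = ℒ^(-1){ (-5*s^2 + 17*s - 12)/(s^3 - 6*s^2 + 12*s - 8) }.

f(t) = t^2*exp(2*t) - 3*t*exp(2*t) - 5*exp(2*t)

Factor the denominator: s^3 - 6*s^2 + 12*s - 8 = (s - 2)^3.
Partial fraction decomposition gives [-5/(s - 2)] + [-3/(s - 2)^2] + [2/(s - 2)^3].
Invert each term: -5/(s - 2) ↔ -5e^(2t); -3/(s - 2)^2 ↔ -3t·e^(2t); 2/(s - 2)^3 ↔ (1)t^2·e^(2t).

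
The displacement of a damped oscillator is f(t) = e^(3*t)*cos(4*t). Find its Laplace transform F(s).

L{cos(4t)} = s/(s^2 + 16).
By the first shifting theorem, multiplying by e^(3t) replaces s with s - 3.

F(s) = (s - 3)/((s - 3)^2 + 16)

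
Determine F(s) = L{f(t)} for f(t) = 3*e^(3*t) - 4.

F(s) = 3/(s - 3) - 4/s

By linearity of the Laplace transform, transform each term separately.
L{-4} = -4/s; (3)·[L{e^(3t)} = 1/(s - 3)].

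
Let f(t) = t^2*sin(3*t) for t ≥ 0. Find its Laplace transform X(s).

X(s) = 18*(s^2 - 3)/(s^2 + 9)^3

L{sin(3t)} = 3/(s^2 + 9).
Then apply L{t^2·g(t)} = (-1)^2 d^2/ds^2[G(s)] with G(s) = 3/(s^2 + 9):
differentiating 2 times and applying the sign gives 18*(s^2 - 3)/(s^2 + 9)^3.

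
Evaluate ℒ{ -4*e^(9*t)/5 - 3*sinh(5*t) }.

The transform is linear, so treat each term independently.
(-3)·[L{sinh(5t)} = 5/(s^2 - 25)]; (-4/5)·[L{e^(9t)} = 1/(s - 9)].

-15/(s^2 - 25) - 4/(5*(s - 9))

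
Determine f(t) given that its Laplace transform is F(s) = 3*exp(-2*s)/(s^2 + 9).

The factor e^(-2s) signals a time shift by c = 2 (second shifting theorem).
L{sin(3t)} = 3/(s^2 + 9), so L^-1{3/(s^2 + 9)} = sin(3*t).
Hence the inverse is u(t - 2) times that function evaluated at t - 2.

f(t) = Heaviside(t - 2)*(sin(3*t - 6))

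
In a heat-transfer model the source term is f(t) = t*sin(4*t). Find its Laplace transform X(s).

X(s) = 8*s/(s^2 + 16)^2

L{sin(4t)} = 4/(s^2 + 16).
Then apply L{t·g(t)} = -d/ds[G(s)] with G(s) = 4/(s^2 + 16):
differentiating 1 time and applying the sign gives 8*s/(s^2 + 16)^2.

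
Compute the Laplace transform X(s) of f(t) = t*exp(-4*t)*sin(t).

L{sin(t)} = 1/(s^2 + 1).
Multiplying by e^(-4t) shifts s → s + 4, so L{exp(-4*t)*sin(t)} = 1/((s + 4)^2 + 1).
Then apply L{t·g(t)} = -d/ds[G(s)] with G(s) = 1/((s + 4)^2 + 1):
differentiating 1 time and applying the sign gives 2*(s + 4)/(s^2 + 8*s + 17)^2.

X(s) = 2*(s + 4)/(s^2 + 8*s + 17)^2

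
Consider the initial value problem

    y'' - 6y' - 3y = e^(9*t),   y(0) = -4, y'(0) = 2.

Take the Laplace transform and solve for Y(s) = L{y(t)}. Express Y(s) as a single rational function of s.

Apply the Laplace transform to the equation.
With L{y''} = s^2 Y - s·y(0) - y'(0) and L{y'} = sY - y(0), with y(0) = -4, y'(0) = 2: the LHS transforms to (s^2 - 6*s - 3)Y - (-4*s + 26).
The right side is L{e^(9*t)} = 1/(s - 9).
So (s^2 - 6*s - 3)Y = 1/(s - 9) + (-4*s + 26).
Divide through and combine into a single rational function.

Y(s) = (-4*s^2 + 62*s - 233)/(s^3 - 15*s^2 + 51*s + 27)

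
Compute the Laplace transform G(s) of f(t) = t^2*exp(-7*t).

L{e^(-7t)} = 1/(s + 7).
Then apply L{t^2·g(t)} = (-1)^2 d^2/ds^2[H(s)] with H(s) = 1/(s + 7):
differentiating 2 times and applying the sign gives 2/(s + 7)^3.

G(s) = 2/(s + 7)^3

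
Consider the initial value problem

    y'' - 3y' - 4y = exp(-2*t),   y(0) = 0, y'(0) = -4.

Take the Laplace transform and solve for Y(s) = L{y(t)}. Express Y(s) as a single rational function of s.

Laplace-transform each side.
The derivative rules (L{y''} = s^2 Y - s·y(0) - y'(0) and L{y'} = sY - y(0), with y(0) = 0, y'(0) = -4) turn the left side into (s^2 - 3*s - 4)Y - (-4).
The right side is L{exp(-2*t)} = 1/(s + 2).
So (s^2 - 3*s - 4)Y = 1/(s + 2) + (-4).
Isolate Y and clear denominators.

Y(s) = (-4*s - 7)/(s^3 - s^2 - 10*s - 8)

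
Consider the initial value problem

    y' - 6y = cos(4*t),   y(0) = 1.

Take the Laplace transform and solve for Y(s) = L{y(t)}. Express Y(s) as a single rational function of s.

Y(s) = (s^2 + s + 16)/(s^3 - 6*s^2 + 16*s - 96)

Laplace-transform each side.
The derivative rules (L{y'} = sY - y(0) = sY - 1) turn the left side into (s - 6)Y - (1).
The right side is L{cos(4*t)} = s/(s^2 + 16).
So (s - 6)Y = s/(s^2 + 16) + (1).
Isolate Y and clear denominators.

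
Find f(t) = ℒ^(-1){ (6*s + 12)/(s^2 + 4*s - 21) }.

f(t) = 6*exp(-2*t)*cosh(5*t)

Rewrite the denominator: s^2 + 4*s - 21 = (s + 2)^2 - 25.
The form in (s + 2) signals a first-shifting-theorem factor e^(-2t).
Since L{cosh(5t)} = s/(s^2 - 25), the inverse is e^(-2*t)*cosh(5*t), scaled by 6.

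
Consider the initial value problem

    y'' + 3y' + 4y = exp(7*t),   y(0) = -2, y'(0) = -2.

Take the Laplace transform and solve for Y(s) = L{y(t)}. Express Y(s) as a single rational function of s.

Y(s) = (-2*s^2 + 6*s + 57)/(s^3 - 4*s^2 - 17*s - 28)

Apply the Laplace transform to the equation.
Using L{y''} = s^2 Y - s·y(0) - y'(0) and L{y'} = sY - y(0), with y(0) = -2, y'(0) = -2, the left side becomes (s^2 + 3*s + 4)Y - (-2*s - 8).
The right side is L{exp(7*t)} = 1/(s - 7).
So (s^2 + 3*s + 4)Y = 1/(s - 7) + (-2*s - 8).
Solve for Y(s) and write it as one ratio of polynomials.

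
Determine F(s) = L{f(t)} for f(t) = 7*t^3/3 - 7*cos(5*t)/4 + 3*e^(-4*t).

By linearity of the Laplace transform, transform each term separately.
(7/3)·[L{t^3} = 3!/s^4 = 6/s^4]; (3)·[L{e^(-4t)} = 1/(s + 4)]; (-7/4)·[L{cos(5t)} = s/(s^2 + 25)].

F(s) = -7*s/(4*(s^2 + 25)) + 3/(s + 4) + 14/s^4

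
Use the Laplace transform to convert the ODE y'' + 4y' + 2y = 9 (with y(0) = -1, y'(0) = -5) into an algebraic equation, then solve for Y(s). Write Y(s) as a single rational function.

Apply the Laplace transform to the equation.
Using L{y''} = s^2 Y - s·y(0) - y'(0) and L{y'} = sY - y(0), with y(0) = -1, y'(0) = -5, the left side becomes (s^2 + 4*s + 2)Y - (-s - 9).
The right side is L{9} = 9/s.
So (s^2 + 4*s + 2)Y = 9/s + (-s - 9).
Solve for Y(s) and write it as one ratio of polynomials.

Y(s) = (-s^2 - 9*s + 9)/(s^3 + 4*s^2 + 2*s)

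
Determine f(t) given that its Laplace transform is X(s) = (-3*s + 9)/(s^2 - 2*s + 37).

f(t) = exp(t)*sin(6*t) - 3*exp(t)*cos(6*t)

Complete the square in the denominator: s^2 - 2*s + 37 = (s - 1)^2 + 6^2.
Split the numerator to match: -3*s + 9 = -3·(s - 1) + 1·6.
Invert each term: -3·(s - 1)/((s - 1)^2 + 36) ↔ -3e^(t)cos(6t); 1·6/((s - 1)^2 + 36) ↔ e^(t)sin(6t).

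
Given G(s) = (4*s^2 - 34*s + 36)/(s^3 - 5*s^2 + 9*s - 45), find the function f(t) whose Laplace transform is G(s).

f(t) = -exp(5*t) - 3*sin(3*t) + 5*cos(3*t)

Factor the denominator: s^3 - 5*s^2 + 9*s - 45 = (s - 5)*(s^2 + 9).
Partial fraction decomposition gives [-1/(s - 5)] + [5*s/(s^2 + 9)] + [-9/(s^2 + 9)].
Invert each term: -1/(s - 5) ↔ -e^(5t); 5·s/(s^2 + 9) ↔ 5cos(3t); -3·3/(s^2 + 9) ↔ -3sin(3t).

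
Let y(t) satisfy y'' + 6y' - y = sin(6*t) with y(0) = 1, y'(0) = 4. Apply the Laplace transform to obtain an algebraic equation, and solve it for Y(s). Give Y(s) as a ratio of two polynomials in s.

Transform both sides with L{·}.
The derivative rules (L{y''} = s^2 Y - s·y(0) - y'(0) and L{y'} = sY - y(0), with y(0) = 1, y'(0) = 4) turn the left side into (s^2 + 6*s - 1)Y - (s + 10).
The right side is L{sin(6*t)} = 6/(s^2 + 36).
So (s^2 + 6*s - 1)Y = 6/(s^2 + 36) + (s + 10).
Isolate Y and clear denominators.

Y(s) = (s^3 + 10*s^2 + 36*s + 366)/(s^4 + 6*s^3 + 35*s^2 + 216*s - 36)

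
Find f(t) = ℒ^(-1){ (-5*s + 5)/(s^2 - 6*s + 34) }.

Complete the square in the denominator: s^2 - 6*s + 34 = (s - 3)^2 + 5^2.
Split the numerator to match: -5*s + 5 = -5·(s - 3) - 2·5.
Invert each term: -5·(s - 3)/((s - 3)^2 + 25) ↔ -5e^(3t)cos(5t); -2·5/((s - 3)^2 + 25) ↔ -2e^(3t)sin(5t).

f(t) = -2*exp(3*t)*sin(5*t) - 5*exp(3*t)*cos(5*t)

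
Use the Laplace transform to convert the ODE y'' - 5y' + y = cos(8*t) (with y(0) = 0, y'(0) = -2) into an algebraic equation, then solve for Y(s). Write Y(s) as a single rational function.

Y(s) = (-2*s^2 + s - 128)/(s^4 - 5*s^3 + 65*s^2 - 320*s + 64)

Transform both sides with L{·}.
Using L{y''} = s^2 Y - s·y(0) - y'(0) and L{y'} = sY - y(0), with y(0) = 0, y'(0) = -2, the left side becomes (s^2 - 5*s + 1)Y - (-2).
The right side is L{cos(8*t)} = s/(s^2 + 64).
So (s^2 - 5*s + 1)Y = s/(s^2 + 64) + (-2).
Solve for Y(s) and write it as one ratio of polynomials.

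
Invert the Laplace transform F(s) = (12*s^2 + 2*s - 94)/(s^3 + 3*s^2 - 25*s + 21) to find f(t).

Factor the denominator: s^3 + 3*s^2 - 25*s + 21 = (s - 3)*(s - 1)*(s + 7).
Partial fraction decomposition gives [6/(s + 7)] + [1/(s - 3)] + [5/(s - 1)].
Invert each term: 6/(s + 7) ↔ 6e^(-7t); 1/(s - 3) ↔ e^(3t); 5/(s - 1) ↔ 5e^(t).

f(t) = exp(3*t) + 5*exp(t) + 6*exp(-7*t)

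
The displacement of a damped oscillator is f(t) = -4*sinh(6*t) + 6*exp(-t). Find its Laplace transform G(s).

The transform is linear, so treat each term independently.
(-4)·[L{sinh(6t)} = 6/(s^2 - 36)]; (6)·[L{e^(-t)} = 1/(s + 1)].

G(s) = -24/(s^2 - 36) + 6/(s + 1)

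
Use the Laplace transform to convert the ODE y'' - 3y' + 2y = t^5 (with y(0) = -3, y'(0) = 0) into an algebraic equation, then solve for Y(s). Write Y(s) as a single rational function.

Take the Laplace transform of both sides.
With L{y''} = s^2 Y - s·y(0) - y'(0) and L{y'} = sY - y(0), with y(0) = -3, y'(0) = 0: the LHS transforms to (s^2 - 3*s + 2)Y - (-3*s + 9).
The right side is L{t^5} = 120/s^6.
So (s^2 - 3*s + 2)Y = 120/s^6 + (-3*s + 9).
Isolate Y and clear denominators.

Y(s) = (-3*s^7 + 9*s^6 + 120)/(s^8 - 3*s^7 + 2*s^6)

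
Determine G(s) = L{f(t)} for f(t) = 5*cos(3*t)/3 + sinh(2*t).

By linearity of the Laplace transform, transform each term separately.
(5/3)·[L{cos(3t)} = s/(s^2 + 9)]; L{sinh(2t)} = 2/(s^2 - 4).

G(s) = 5*s/(3*(s^2 + 9)) + 2/(s^2 - 4)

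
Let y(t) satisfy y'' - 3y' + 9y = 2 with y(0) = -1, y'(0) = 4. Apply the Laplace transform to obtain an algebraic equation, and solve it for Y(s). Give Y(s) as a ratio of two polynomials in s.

Y(s) = (-s^2 + 7*s + 2)/(s^3 - 3*s^2 + 9*s)

Take the Laplace transform of both sides.
The derivative rules (L{y''} = s^2 Y - s·y(0) - y'(0) and L{y'} = sY - y(0), with y(0) = -1, y'(0) = 4) turn the left side into (s^2 - 3*s + 9)Y - (-s + 7).
The right side is L{2} = 2/s.
So (s^2 - 3*s + 9)Y = 2/s + (-s + 7).
Divide through and combine into a single rational function.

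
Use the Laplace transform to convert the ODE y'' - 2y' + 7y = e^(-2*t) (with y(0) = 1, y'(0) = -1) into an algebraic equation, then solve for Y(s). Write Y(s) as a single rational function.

Transform both sides with L{·}.
The derivative rules (L{y''} = s^2 Y - s·y(0) - y'(0) and L{y'} = sY - y(0), with y(0) = 1, y'(0) = -1) turn the left side into (s^2 - 2*s + 7)Y - (s - 3).
The right side is L{e^(-2*t)} = 1/(s + 2).
So (s^2 - 2*s + 7)Y = 1/(s + 2) + (s - 3).
Isolate Y and clear denominators.

Y(s) = (s^2 - s - 5)/(s^3 + 3*s + 14)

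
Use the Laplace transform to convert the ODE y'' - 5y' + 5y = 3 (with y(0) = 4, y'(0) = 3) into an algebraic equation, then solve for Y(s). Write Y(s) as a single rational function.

Apply the Laplace transform to the equation.
With L{y''} = s^2 Y - s·y(0) - y'(0) and L{y'} = sY - y(0), with y(0) = 4, y'(0) = 3: the LHS transforms to (s^2 - 5*s + 5)Y - (4*s - 17).
The right side is L{3} = 3/s.
So (s^2 - 5*s + 5)Y = 3/s + (4*s - 17).
Divide through and combine into a single rational function.

Y(s) = (4*s^2 - 17*s + 3)/(s^3 - 5*s^2 + 5*s)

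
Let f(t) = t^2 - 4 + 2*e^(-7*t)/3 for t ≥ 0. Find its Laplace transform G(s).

G(s) = 2/(3*(s + 7)) - 4/s + 2/s^3

By linearity of the Laplace transform, transform each term separately.
L{t^2} = 2!/s^3 = 2/s^3; L{-4} = -4/s; (2/3)·[L{e^(-7t)} = 1/(s + 7)].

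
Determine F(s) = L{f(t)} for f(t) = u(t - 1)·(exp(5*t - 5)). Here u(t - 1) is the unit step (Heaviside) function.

F(s) = exp(-s)/(s - 5)

By the second shifting theorem, L{u(t - c)·g(t - c)} = e^(-cs)·G(s) with c = 1 and G(s) = L{g(t)}.
L{e^(5t)} = 1/(s - 5).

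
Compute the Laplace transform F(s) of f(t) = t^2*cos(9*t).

L{cos(9t)} = s/(s^2 + 81).
Then apply L{t^2·g(t)} = (-1)^2 d^2/ds^2[G(s)] with G(s) = s/(s^2 + 81):
differentiating 2 times and applying the sign gives 2*s*(s^2 - 243)/(s^2 + 81)^3.

F(s) = 2*s*(s^2 - 243)/(s^2 + 81)^3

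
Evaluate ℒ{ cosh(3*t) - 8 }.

s/(s^2 - 9) - 8/s

The transform is linear, so treat each term independently.
L{cosh(3t)} = s/(s^2 - 9); L{-8} = -8/s.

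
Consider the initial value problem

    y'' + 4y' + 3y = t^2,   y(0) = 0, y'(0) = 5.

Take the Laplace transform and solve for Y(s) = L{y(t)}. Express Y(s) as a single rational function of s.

Take the Laplace transform of both sides.
With L{y''} = s^2 Y - s·y(0) - y'(0) and L{y'} = sY - y(0), with y(0) = 0, y'(0) = 5: the LHS transforms to (s^2 + 4*s + 3)Y - (5).
The right side is L{t^2} = 2/s^3.
So (s^2 + 4*s + 3)Y = 2/s^3 + (5).
Isolate Y and clear denominators.

Y(s) = (5*s^3 + 2)/(s^5 + 4*s^4 + 3*s^3)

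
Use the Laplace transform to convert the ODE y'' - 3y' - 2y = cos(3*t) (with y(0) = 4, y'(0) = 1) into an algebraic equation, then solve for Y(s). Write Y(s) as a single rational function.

Y(s) = (4*s^3 - 11*s^2 + 37*s - 99)/(s^4 - 3*s^3 + 7*s^2 - 27*s - 18)

Laplace-transform each side.
Using L{y''} = s^2 Y - s·y(0) - y'(0) and L{y'} = sY - y(0), with y(0) = 4, y'(0) = 1, the left side becomes (s^2 - 3*s - 2)Y - (4*s - 11).
The right side is L{cos(3*t)} = s/(s^2 + 9).
So (s^2 - 3*s - 2)Y = s/(s^2 + 9) + (4*s - 11).
Solve for Y(s) and write it as one ratio of polynomials.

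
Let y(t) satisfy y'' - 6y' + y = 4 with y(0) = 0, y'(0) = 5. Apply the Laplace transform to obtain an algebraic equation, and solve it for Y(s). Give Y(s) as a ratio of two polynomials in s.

Take the Laplace transform of both sides.
Using L{y''} = s^2 Y - s·y(0) - y'(0) and L{y'} = sY - y(0), with y(0) = 0, y'(0) = 5, the left side becomes (s^2 - 6*s + 1)Y - (5).
The right side is L{4} = 4/s.
So (s^2 - 6*s + 1)Y = 4/s + (5).
Divide through and combine into a single rational function.

Y(s) = (5*s + 4)/(s^3 - 6*s^2 + s)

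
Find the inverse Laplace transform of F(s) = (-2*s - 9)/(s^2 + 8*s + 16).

Factor the denominator: s^2 + 8*s + 16 = (s + 4)^2.
Partial fraction decomposition gives [-2/(s + 4)] + [-1/(s + 4)^2].
Invert each term: -2/(s + 4) ↔ -2e^(-4t); -1/(s + 4)^2 ↔ -t·e^(-4t).

-t*exp(-4*t) - 2*exp(-4*t)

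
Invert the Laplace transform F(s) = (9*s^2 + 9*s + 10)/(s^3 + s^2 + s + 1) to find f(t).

Factor the denominator: s^3 + s^2 + s + 1 = (s + 1)*(s^2 + 1).
Partial fraction decomposition gives [5/(s + 1)] + [4*s/(s^2 + 1)] + [5/(s^2 + 1)].
Invert each term: 5/(s + 1) ↔ 5e^(-t); 4·s/(s^2 + 1) ↔ 4cos(t); 5·1/(s^2 + 1) ↔ 5sin(t).

f(t) = 5*sin(t) + 4*cos(t) + 5*exp(-t)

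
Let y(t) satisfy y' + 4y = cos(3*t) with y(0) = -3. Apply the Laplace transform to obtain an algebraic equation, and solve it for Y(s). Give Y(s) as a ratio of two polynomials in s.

Apply the Laplace transform to the equation.
With L{y'} = sY - y(0) = sY - (-3): the LHS transforms to (s + 4)Y - (-3).
The right side is L{cos(3*t)} = s/(s^2 + 9).
So (s + 4)Y = s/(s^2 + 9) + (-3).
Isolate Y and clear denominators.

Y(s) = (-3*s^2 + s - 27)/(s^3 + 4*s^2 + 9*s + 36)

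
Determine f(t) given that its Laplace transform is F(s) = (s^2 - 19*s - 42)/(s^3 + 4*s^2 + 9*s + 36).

Factor the denominator: s^3 + 4*s^2 + 9*s + 36 = (s + 4)*(s^2 + 9).
Partial fraction decomposition gives [2/(s + 4)] + [-s/(s^2 + 9)] + [-15/(s^2 + 9)].
Invert each term: 2/(s + 4) ↔ 2e^(-4t); -1·s/(s^2 + 9) ↔ -cos(3t); -5·3/(s^2 + 9) ↔ -5sin(3t).

f(t) = -5*sin(3*t) - cos(3*t) + 2*exp(-4*t)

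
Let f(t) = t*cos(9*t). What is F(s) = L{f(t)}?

F(s) = (s - 9)*(s + 9)/(s^2 + 81)^2

L{cos(9t)} = s/(s^2 + 81).
Then apply L{t·g(t)} = -d/ds[G(s)] with G(s) = s/(s^2 + 81):
differentiating 1 time and applying the sign gives (s - 9)*(s + 9)/(s^2 + 81)^2.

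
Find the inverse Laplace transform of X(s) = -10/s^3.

-5*t^2

Since L{t^2} = 2!/s^3 = 2/s^3, the inverse is t^2, scaled by -5.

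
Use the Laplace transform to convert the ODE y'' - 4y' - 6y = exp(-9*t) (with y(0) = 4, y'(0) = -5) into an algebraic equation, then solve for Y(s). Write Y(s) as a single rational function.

Y(s) = (4*s^2 + 15*s - 188)/(s^3 + 5*s^2 - 42*s - 54)

Laplace-transform each side.
With L{y''} = s^2 Y - s·y(0) - y'(0) and L{y'} = sY - y(0), with y(0) = 4, y'(0) = -5: the LHS transforms to (s^2 - 4*s - 6)Y - (4*s - 21).
The right side is L{exp(-9*t)} = 1/(s + 9).
So (s^2 - 4*s - 6)Y = 1/(s + 9) + (4*s - 21).
Isolate Y and clear denominators.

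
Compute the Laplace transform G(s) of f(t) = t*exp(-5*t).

L{e^(-5t)} = 1/(s + 5).
Then apply L{t·g(t)} = -d/ds[H(s)] with H(s) = 1/(s + 5):
differentiating 1 time and applying the sign gives (s + 5)^(-2).

G(s) = (s + 5)^(-2)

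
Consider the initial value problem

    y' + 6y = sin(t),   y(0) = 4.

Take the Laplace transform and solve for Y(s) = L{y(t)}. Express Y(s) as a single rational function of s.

Take the Laplace transform of both sides.
With L{y'} = sY - y(0) = sY - 4: the LHS transforms to (s + 6)Y - (4).
The right side is L{sin(t)} = 1/(s^2 + 1).
So (s + 6)Y = 1/(s^2 + 1) + (4).
Solve for Y(s) and write it as one ratio of polynomials.

Y(s) = (4*s^2 + 5)/(s^3 + 6*s^2 + s + 6)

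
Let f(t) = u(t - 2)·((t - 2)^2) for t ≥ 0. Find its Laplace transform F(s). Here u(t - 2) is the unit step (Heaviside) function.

F(s) = 2*exp(-2*s)/s^3

By the second shifting theorem, L{u(t - c)·g(t - c)} = e^(-cs)·G(s) with c = 2 and G(s) = L{g(t)}.
L{t^2} = 2!/s^3 = 2/s^3.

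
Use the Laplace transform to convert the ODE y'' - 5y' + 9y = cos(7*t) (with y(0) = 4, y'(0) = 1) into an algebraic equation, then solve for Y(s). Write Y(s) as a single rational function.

Y(s) = (4*s^3 - 19*s^2 + 197*s - 931)/(s^4 - 5*s^3 + 58*s^2 - 245*s + 441)

Transform both sides with L{·}.
Using L{y''} = s^2 Y - s·y(0) - y'(0) and L{y'} = sY - y(0), with y(0) = 4, y'(0) = 1, the left side becomes (s^2 - 5*s + 9)Y - (4*s - 19).
The right side is L{cos(7*t)} = s/(s^2 + 49).
So (s^2 - 5*s + 9)Y = s/(s^2 + 49) + (4*s - 19).
Isolate Y and clear denominators.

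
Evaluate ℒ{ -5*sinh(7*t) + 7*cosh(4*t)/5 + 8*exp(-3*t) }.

7*s/(5*(s^2 - 16)) - 35/(s^2 - 49) + 8/(s + 3)

Apply the Laplace transform termwise.
(8)·[L{e^(-3t)} = 1/(s + 3)]; (7/5)·[L{cosh(4t)} = s/(s^2 - 16)]; (-5)·[L{sinh(7t)} = 7/(s^2 - 49)].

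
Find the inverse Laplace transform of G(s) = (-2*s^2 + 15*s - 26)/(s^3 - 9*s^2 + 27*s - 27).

t^2*exp(3*t)/2 + 3*t*exp(3*t) - 2*exp(3*t)

Factor the denominator: s^3 - 9*s^2 + 27*s - 27 = (s - 3)^3.
Partial fraction decomposition gives [-2/(s - 3)] + [3/(s - 3)^2] + [(s - 3)^(-3)].
Invert each term: -2/(s - 3) ↔ -2e^(3t); 3/(s - 3)^2 ↔ 3t·e^(3t); 1/(s - 3)^3 ↔ (1/2)t^2·e^(3t).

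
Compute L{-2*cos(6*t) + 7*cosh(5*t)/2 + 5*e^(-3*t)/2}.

By linearity of the Laplace transform, transform each term separately.
(5/2)·[L{e^(-3t)} = 1/(s + 3)]; (7/2)·[L{cosh(5t)} = s/(s^2 - 25)]; (-2)·[L{cos(6t)} = s/(s^2 + 36)].

-2*s/(s^2 + 36) + 7*s/(2*(s^2 - 25)) + 5/(2*(s + 3))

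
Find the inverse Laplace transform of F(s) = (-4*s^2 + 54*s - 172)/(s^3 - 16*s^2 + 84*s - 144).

4*t*exp(6*t) + exp(6*t) - 5*exp(4*t)

Factor the denominator: s^3 - 16*s^2 + 84*s - 144 = (s - 6)^2*(s - 4).
Partial fraction decomposition gives [1/(s - 6)] + [4/(s - 6)^2] + [-5/(s - 4)].
Invert each term: 1/(s - 6) ↔ e^(6t); 4/(s - 6)^2 ↔ 4t·e^(6t); -5/(s - 4) ↔ -5e^(4t).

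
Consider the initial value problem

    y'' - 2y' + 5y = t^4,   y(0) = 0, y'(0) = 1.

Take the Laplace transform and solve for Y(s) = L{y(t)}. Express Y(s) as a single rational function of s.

Y(s) = (s^5 + 24)/(s^7 - 2*s^6 + 5*s^5)

Apply the Laplace transform to the equation.
With L{y''} = s^2 Y - s·y(0) - y'(0) and L{y'} = sY - y(0), with y(0) = 0, y'(0) = 1: the LHS transforms to (s^2 - 2*s + 5)Y - (1).
The right side is L{t^4} = 24/s^5.
So (s^2 - 2*s + 5)Y = 24/s^5 + (1).
Solve for Y(s) and write it as one ratio of polynomials.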